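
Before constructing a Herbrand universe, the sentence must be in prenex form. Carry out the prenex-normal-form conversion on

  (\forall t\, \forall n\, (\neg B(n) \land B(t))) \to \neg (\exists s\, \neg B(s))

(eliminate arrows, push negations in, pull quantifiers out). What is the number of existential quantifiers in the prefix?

Rewrite implications/biconditionals: A → B as ¬A ∨ B.
  \neg (\forall t\, \forall n\, (\neg B(n) \land B(t))) \lor \neg (\exists s\, \neg B(s))
Drive negations inward (¬∀x A ≡ ∃x ¬A, ¬∃x A ≡ ∀x ¬A, De Morgan for ∧/∨):
  (\exists t\, \exists n\, (B(n) \lor \neg B(t))) \lor (\forall s\, B(s))
All bound variables are already distinct, so no renaming is needed.
Extract every quantifier outward, since the variables are now distinct and don't occur free across branches:
  \exists t\, \exists n\, \forall s\, (B(n) \lor \neg B(t) \lor B(s))
The prefix is \exists t \exists n \forall s: 1 universal, 2 existential.

2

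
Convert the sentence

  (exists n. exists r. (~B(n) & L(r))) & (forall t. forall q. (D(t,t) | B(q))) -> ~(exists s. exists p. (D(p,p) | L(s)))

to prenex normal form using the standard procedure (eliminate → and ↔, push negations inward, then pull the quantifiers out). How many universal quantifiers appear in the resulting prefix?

Rewrite implications/biconditionals: A → B as ¬A ∨ B.
  ~((exists n. exists r. (~B(n) & L(r))) & (forall t. forall q. (D(t,t) | B(q)))) | ~(exists s. exists p. (D(p,p) | L(s)))
Move each ¬ inward, flipping quantifiers it crosses:
  (forall n. forall r. (B(n) | ~L(r))) | (exists t. exists q. (~D(t,t) & ~B(q))) | (forall s. forall p. (~D(p,p) & ~L(s)))
All bound variables are already distinct, so no renaming is needed.
Extract every quantifier outward, since the variables are now distinct and don't occur free across branches:
  forall n. forall r. exists t. exists q. forall s. forall p. (B(n) | ~L(r) | ~D(t,t) & ~B(q) | ~D(p,p) & ~L(s))
The prefix is forall n forall r exists t exists q forall s forall p: 4 universal, 2 existential.

4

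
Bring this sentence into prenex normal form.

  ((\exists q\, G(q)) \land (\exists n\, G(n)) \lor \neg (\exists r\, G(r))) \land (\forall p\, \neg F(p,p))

Push ¬ through the quantifiers and connectives to reach negation normal form:
  ((\exists q\, G(q)) \land (\exists n\, G(n)) \lor (\forall r\, \neg G(r))) \land (\forall p\, \neg F(p,p))
All bound variables are already distinct, so no renaming is needed.
Finally move all quantifiers to the prefix:
  \exists q\, \exists n\, \forall r\, \forall p\, ((G(q) \land G(n) \lor \neg G(r)) \land \neg F(p,p))

\exists q\, \exists n\, \forall r\, \forall p\, ((G(q) \land G(n) \lor \neg G(r)) \land \neg F(p,p))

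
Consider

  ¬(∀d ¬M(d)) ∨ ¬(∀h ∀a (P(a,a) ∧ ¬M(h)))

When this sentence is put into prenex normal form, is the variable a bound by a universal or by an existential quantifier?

existential

Drive negations inward (¬∀x A ≡ ∃x ¬A, ¬∃x A ≡ ∀x ¬A, De Morgan for ∧/∨):
  (∃d M(d)) ∨ (∃h ∃a (¬P(a,a) ∨ M(h)))
All bound variables are already distinct, so no renaming is needed.
Finally move all quantifiers to the prefix:
  ∃d ∃h ∃a (M(d) ∨ ¬P(a,a) ∨ M(h))
The quantifier ∀a sits under an odd number of negations, so it flips to ∃a.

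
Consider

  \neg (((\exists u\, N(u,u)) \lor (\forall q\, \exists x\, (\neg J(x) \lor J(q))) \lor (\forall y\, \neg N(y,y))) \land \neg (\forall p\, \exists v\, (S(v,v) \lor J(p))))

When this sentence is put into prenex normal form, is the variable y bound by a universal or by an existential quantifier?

Push ¬ through the quantifiers and connectives to reach negation normal form:
  (\forall u\, \neg N(u,u)) \land (\exists q\, \forall x\, (J(x) \land \neg J(q))) \land (\exists y\, N(y,y)) \lor (\forall p\, \exists v\, (S(v,v) \lor J(p)))
All bound variables are already distinct, so no renaming is needed.
Pull the quantifiers to the front (each side's bound variable is not free in the other side):
  \forall u\, \exists q\, \forall x\, \exists y\, \forall p\, \exists v\, (\neg N(u,u) \land J(x) \land \neg J(q) \land N(y,y) \lor S(v,v) \lor J(p))
The quantifier \forall y sits under an odd number of negations, so it flips to \exists y.

existential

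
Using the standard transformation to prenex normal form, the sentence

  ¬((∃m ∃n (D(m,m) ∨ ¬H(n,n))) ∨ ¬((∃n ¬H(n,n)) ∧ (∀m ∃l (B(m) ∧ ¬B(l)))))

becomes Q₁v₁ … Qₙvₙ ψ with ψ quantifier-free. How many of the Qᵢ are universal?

3

Push ¬ through the quantifiers and connectives to reach negation normal form:
  (∀m ∀n (¬D(m,m) ∧ H(n,n))) ∧ (∃n ¬H(n,n)) ∧ (∀m ∃l (B(m) ∧ ¬B(l)))
Standardize variables apart so no two quantifiers bind the same name: n↦s, m↦b.
  (∀m ∀n (¬D(m,m) ∧ H(n,n))) ∧ (∃s ¬H(s,s)) ∧ (∀b ∃l (B(b) ∧ ¬B(l)))
Pull the quantifiers to the front (each side's bound variable is not free in the other side):
  ∀m ∀n ∃s ∀b ∃l (¬D(m,m) ∧ H(n,n) ∧ ¬H(s,s) ∧ B(b) ∧ ¬B(l))
The prefix is ∀m ∀n ∃s ∀b ∃l: 3 universal, 2 existential.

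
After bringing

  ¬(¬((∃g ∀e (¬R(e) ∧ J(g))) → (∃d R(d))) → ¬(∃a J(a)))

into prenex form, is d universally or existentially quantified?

universal

First replace A → B with ¬A ∨ B.
  ¬(¬¬(¬(∃g ∀e (¬R(e) ∧ J(g))) ∨ (∃d R(d))) ∨ ¬(∃a J(a)))
Drive negations inward (¬∀x A ≡ ∃x ¬A, ¬∃x A ≡ ∀x ¬A, De Morgan for ∧/∨):
  (∃g ∀e (¬R(e) ∧ J(g))) ∧ (∀d ¬R(d)) ∧ (∃a J(a))
All bound variables are already distinct, so no renaming is needed.
Pull the quantifiers to the front (each side's bound variable is not free in the other side):
  ∃g ∀e ∀d ∃a (¬R(e) ∧ J(g) ∧ ¬R(d) ∧ J(a))
The quantifier ∃d sits under an odd number of negations (counting the antecedent side of each →), so it flips to ∀d.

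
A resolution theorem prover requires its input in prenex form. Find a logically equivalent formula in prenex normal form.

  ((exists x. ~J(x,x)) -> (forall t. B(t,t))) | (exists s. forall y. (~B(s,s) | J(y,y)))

forall x. forall t. exists s. forall y. (J(x,x) | B(t,t) | ~B(s,s) | J(y,y))

Rewrite implications/biconditionals: A → B as ¬A ∨ B.
  ~(exists x. ~J(x,x)) | (forall t. B(t,t)) | (exists s. forall y. (~B(s,s) | J(y,y)))
Push ¬ through the quantifiers and connectives to reach negation normal form:
  (forall x. J(x,x)) | (forall t. B(t,t)) | (exists s. forall y. (~B(s,s) | J(y,y)))
All bound variables are already distinct, so no renaming is needed.
Finally move all quantifiers to the prefix:
  forall x. forall t. exists s. forall y. (J(x,x) | B(t,t) | ~B(s,s) | J(y,y))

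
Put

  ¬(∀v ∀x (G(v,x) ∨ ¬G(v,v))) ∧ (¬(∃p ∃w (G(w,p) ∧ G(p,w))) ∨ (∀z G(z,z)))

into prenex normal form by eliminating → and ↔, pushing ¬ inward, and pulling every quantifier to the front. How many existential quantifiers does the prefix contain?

Push ¬ through the quantifiers and connectives to reach negation normal form:
  (∃v ∃x (¬G(v,x) ∧ G(v,v))) ∧ ((∀p ∀w (¬G(w,p) ∨ ¬G(p,w))) ∨ (∀z G(z,z)))
Extract every quantifier outward, since the variables are now distinct and don't occur free across branches:
  ∃v ∃x ∀p ∀w ∀z (¬G(v,x) ∧ G(v,v) ∧ (¬G(w,p) ∨ ¬G(p,w) ∨ G(z,z)))
The prefix is ∃v ∃x ∀p ∀w ∀z: 3 universal, 2 existential.

2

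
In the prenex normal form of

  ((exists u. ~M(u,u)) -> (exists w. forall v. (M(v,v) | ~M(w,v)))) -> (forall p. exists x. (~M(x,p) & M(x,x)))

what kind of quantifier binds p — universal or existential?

First replace A → B with ¬A ∨ B.
  ~(~(exists u. ~M(u,u)) | (exists w. forall v. (M(v,v) | ~M(w,v)))) | (forall p. exists x. (~M(x,p) & M(x,x)))
Push ¬ through the quantifiers and connectives to reach negation normal form:
  (exists u. ~M(u,u)) & (forall w. exists v. (~M(v,v) & M(w,v))) | (forall p. exists x. (~M(x,p) & M(x,x)))
All bound variables are already distinct, so no renaming is needed.
Extract every quantifier outward, since the variables are now distinct and don't occur free across branches:
  exists u. forall w. exists v. forall p. exists x. (~M(u,u) & ~M(v,v) & M(w,v) | ~M(x,p) & M(x,x))
The quantifier forall p sits under an even number of negations (counting the antecedent side of each →), so it remains universal.

universal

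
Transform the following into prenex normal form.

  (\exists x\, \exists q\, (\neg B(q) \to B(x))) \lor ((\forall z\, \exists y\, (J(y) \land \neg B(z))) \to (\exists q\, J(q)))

First replace A → B with ¬A ∨ B.
  (\exists x\, \exists q\, (\neg \neg B(q) \lor B(x))) \lor \neg (\forall z\, \exists y\, (J(y) \land \neg B(z))) \lor (\exists q\, J(q))
Push ¬ through the quantifiers and connectives to reach negation normal form:
  (\exists x\, \exists q\, (B(q) \lor B(x))) \lor (\exists z\, \forall y\, (\neg J(y) \lor B(z))) \lor (\exists q\, J(q))
Rename bound variables to avoid capture: q↦w.
  (\exists x\, \exists q\, (B(q) \lor B(x))) \lor (\exists z\, \forall y\, (\neg J(y) \lor B(z))) \lor (\exists w\, J(w))
Finally move all quantifiers to the prefix:
  \exists x\, \exists q\, \exists z\, \forall y\, \exists w\, (B(q) \lor B(x) \lor \neg J(y) \lor B(z) \lor J(w))

\exists x\, \exists q\, \exists z\, \forall y\, \exists w\, (B(q) \lor B(x) \lor \neg J(y) \lor B(z) \lor J(w))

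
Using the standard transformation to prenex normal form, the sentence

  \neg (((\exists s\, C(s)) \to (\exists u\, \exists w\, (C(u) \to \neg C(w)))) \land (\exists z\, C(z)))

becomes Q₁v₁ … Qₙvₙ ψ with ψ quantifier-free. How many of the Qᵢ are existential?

1

Eliminate → and ↔ using ¬ and ∨.
  \neg ((\neg (\exists s\, C(s)) \lor (\exists u\, \exists w\, (\neg C(u) \lor \neg C(w)))) \land (\exists z\, C(z)))
Drive negations inward (¬∀x A ≡ ∃x ¬A, ¬∃x A ≡ ∀x ¬A, De Morgan for ∧/∨):
  (\exists s\, C(s)) \land (\forall u\, \forall w\, (C(u) \land C(w))) \lor (\forall z\, \neg C(z))
Pull the quantifiers to the front (each side's bound variable is not free in the other side):
  \exists s\, \forall u\, \forall w\, \forall z\, (C(s) \land C(u) \land C(w) \lor \neg C(z))
The prefix is \exists s \forall u \forall w \forall z: 3 universal, 1 existential.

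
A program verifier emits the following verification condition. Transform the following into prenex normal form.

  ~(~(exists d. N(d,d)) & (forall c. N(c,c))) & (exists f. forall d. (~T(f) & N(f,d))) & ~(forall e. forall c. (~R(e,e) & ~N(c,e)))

exists d. exists c. exists f. forall x1. exists e. exists v1. ((N(d,d) | ~N(c,c)) & ~T(f) & N(f,x1) & (R(e,e) | N(v1,e)))

Push ¬ through the quantifiers and connectives to reach negation normal form:
  ((exists d. N(d,d)) | (exists c. ~N(c,c))) & (exists f. forall d. (~T(f) & N(f,d))) & (exists e. exists c. (R(e,e) | N(c,e)))
Give each quantifier a distinct variable: d↦x1, c↦v1.
  ((exists d. N(d,d)) | (exists c. ~N(c,c))) & (exists f. forall x1. (~T(f) & N(f,x1))) & (exists e. exists v1. (R(e,e) | N(v1,e)))
Extract every quantifier outward, since the variables are now distinct and don't occur free across branches:
  exists d. exists c. exists f. forall x1. exists e. exists v1. ((N(d,d) | ~N(c,c)) & ~T(f) & N(f,x1) & (R(e,e) | N(v1,e)))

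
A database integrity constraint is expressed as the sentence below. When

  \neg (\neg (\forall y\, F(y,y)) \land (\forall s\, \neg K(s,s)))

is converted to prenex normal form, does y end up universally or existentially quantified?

universal

Move each ¬ inward, flipping quantifiers it crosses:
  (\forall y\, F(y,y)) \lor (\exists s\, K(s,s))
All bound variables are already distinct, so no renaming is needed.
Finally move all quantifiers to the prefix:
  \forall y\, \exists s\, (F(y,y) \lor K(s,s))
The quantifier \forall y sits under an even number of negations, so it remains universal.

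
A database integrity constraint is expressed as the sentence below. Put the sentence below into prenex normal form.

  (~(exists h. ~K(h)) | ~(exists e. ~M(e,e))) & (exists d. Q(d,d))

forall h. forall e. exists d. ((K(h) | M(e,e)) & Q(d,d))

Push ¬ through the quantifiers and connectives to reach negation normal form:
  ((forall h. K(h)) | (forall e. M(e,e))) & (exists d. Q(d,d))
All bound variables are already distinct, so no renaming is needed.
Pull the quantifiers to the front (each side's bound variable is not free in the other side):
  forall h. forall e. exists d. ((K(h) | M(e,e)) & Q(d,d))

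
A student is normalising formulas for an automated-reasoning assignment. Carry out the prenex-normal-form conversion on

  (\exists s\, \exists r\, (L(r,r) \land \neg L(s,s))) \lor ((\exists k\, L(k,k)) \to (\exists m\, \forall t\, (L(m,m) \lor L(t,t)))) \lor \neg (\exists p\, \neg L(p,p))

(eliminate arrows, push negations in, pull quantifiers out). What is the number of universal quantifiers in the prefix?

3

First replace A → B with ¬A ∨ B.
  (\exists s\, \exists r\, (L(r,r) \land \neg L(s,s))) \lor \neg (\exists k\, L(k,k)) \lor (\exists m\, \forall t\, (L(m,m) \lor L(t,t))) \lor \neg (\exists p\, \neg L(p,p))
Push ¬ through the quantifiers and connectives to reach negation normal form:
  (\exists s\, \exists r\, (L(r,r) \land \neg L(s,s))) \lor (\forall k\, \neg L(k,k)) \lor (\exists m\, \forall t\, (L(m,m) \lor L(t,t))) \lor (\forall p\, L(p,p))
Pull the quantifiers to the front (each side's bound variable is not free in the other side):
  \exists s\, \exists r\, \forall k\, \exists m\, \forall t\, \forall p\, (L(r,r) \land \neg L(s,s) \lor \neg L(k,k) \lor L(m,m) \lor L(t,t) \lor L(p,p))
The prefix is \exists s \exists r \forall k \exists m \forall t \forall p: 3 universal, 3 existential.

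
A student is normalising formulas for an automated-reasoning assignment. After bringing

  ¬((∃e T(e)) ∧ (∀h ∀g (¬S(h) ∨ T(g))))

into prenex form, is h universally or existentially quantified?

Move each ¬ inward, flipping quantifiers it crosses:
  (∀e ¬T(e)) ∨ (∃h ∃g (S(h) ∧ ¬T(g)))
All bound variables are already distinct, so no renaming is needed.
Extract every quantifier outward, since the variables are now distinct and don't occur free across branches:
  ∀e ∃h ∃g (¬T(e) ∨ S(h) ∧ ¬T(g))
The quantifier ∀h sits under an odd number of negations, so it flips to ∃h.

existential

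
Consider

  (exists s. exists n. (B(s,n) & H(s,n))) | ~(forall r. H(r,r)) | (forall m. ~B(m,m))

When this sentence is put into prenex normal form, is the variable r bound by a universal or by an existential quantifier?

Push ¬ through the quantifiers and connectives to reach negation normal form:
  (exists s. exists n. (B(s,n) & H(s,n))) | (exists r. ~H(r,r)) | (forall m. ~B(m,m))
All bound variables are already distinct, so no renaming is needed.
Pull the quantifiers to the front (each side's bound variable is not free in the other side):
  exists s. exists n. exists r. forall m. (B(s,n) & H(s,n) | ~H(r,r) | ~B(m,m))
The quantifier forall r sits under an odd number of negations, so it flips to exists r.

existential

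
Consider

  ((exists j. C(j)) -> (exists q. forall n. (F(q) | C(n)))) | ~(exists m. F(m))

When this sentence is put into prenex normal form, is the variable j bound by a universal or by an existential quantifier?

Rewrite implications/biconditionals: A → B as ¬A ∨ B.
  ~(exists j. C(j)) | (exists q. forall n. (F(q) | C(n))) | ~(exists m. F(m))
Drive negations inward (¬∀x A ≡ ∃x ¬A, ¬∃x A ≡ ∀x ¬A, De Morgan for ∧/∨):
  (forall j. ~C(j)) | (exists q. forall n. (F(q) | C(n))) | (forall m. ~F(m))
Extract every quantifier outward, since the variables are now distinct and don't occur free across branches:
  forall j. exists q. forall n. forall m. (~C(j) | F(q) | C(n) | ~F(m))
The quantifier exists j sits under an odd number of negations (counting the antecedent side of each →), so it flips to forall j.

universal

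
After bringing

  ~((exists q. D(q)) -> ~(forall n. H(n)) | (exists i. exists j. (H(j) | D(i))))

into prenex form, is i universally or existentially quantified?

universal

First replace A → B with ¬A ∨ B.
  ~(~(exists q. D(q)) | ~(forall n. H(n)) | (exists i. exists j. (H(j) | D(i))))
Drive negations inward (¬∀x A ≡ ∃x ¬A, ¬∃x A ≡ ∀x ¬A, De Morgan for ∧/∨):
  (exists q. D(q)) & (forall n. H(n)) & (forall i. forall j. (~H(j) & ~D(i)))
Extract every quantifier outward, since the variables are now distinct and don't occur free across branches:
  exists q. forall n. forall i. forall j. (D(q) & H(n) & ~H(j) & ~D(i))
The quantifier exists i sits under an odd number of negations (counting the antecedent side of each →), so it flips to forall i.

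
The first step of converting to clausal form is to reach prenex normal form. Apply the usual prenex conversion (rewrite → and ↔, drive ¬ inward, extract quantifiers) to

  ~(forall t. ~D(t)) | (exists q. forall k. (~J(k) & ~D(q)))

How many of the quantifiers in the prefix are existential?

Move each ¬ inward, flipping quantifiers it crosses:
  (exists t. D(t)) | (exists q. forall k. (~J(k) & ~D(q)))
All bound variables are already distinct, so no renaming is needed.
Extract every quantifier outward, since the variables are now distinct and don't occur free across branches:
  exists t. exists q. forall k. (D(t) | ~J(k) & ~D(q))
The prefix is exists t exists q forall k: 1 universal, 2 existential.

2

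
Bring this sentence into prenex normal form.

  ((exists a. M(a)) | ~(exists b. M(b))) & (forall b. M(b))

Drive negations inward (¬∀x A ≡ ∃x ¬A, ¬∃x A ≡ ∀x ¬A, De Morgan for ∧/∨):
  ((exists a. M(a)) | (forall b. ~M(b))) & (forall b. M(b))
Rename bound variables to avoid capture: b↦y1.
  ((exists a. M(a)) | (forall b. ~M(b))) & (forall y1. M(y1))
Extract every quantifier outward, since the variables are now distinct and don't occur free across branches:
  exists a. forall b. forall y1. ((M(a) | ~M(b)) & M(y1))

exists a. forall b. forall y1. ((M(a) | ~M(b)) & M(y1))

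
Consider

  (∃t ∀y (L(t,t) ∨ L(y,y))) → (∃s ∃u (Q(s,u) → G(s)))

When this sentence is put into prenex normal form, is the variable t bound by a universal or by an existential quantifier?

Rewrite implications/biconditionals: A → B as ¬A ∨ B.
  ¬(∃t ∀y (L(t,t) ∨ L(y,y))) ∨ (∃s ∃u (¬Q(s,u) ∨ G(s)))
Move each ¬ inward, flipping quantifiers it crosses:
  (∀t ∃y (¬L(t,t) ∧ ¬L(y,y))) ∨ (∃s ∃u (¬Q(s,u) ∨ G(s)))
Extract every quantifier outward, since the variables are now distinct and don't occur free across branches:
  ∀t ∃y ∃s ∃u (¬L(t,t) ∧ ¬L(y,y) ∨ ¬Q(s,u) ∨ G(s))
The quantifier ∃t sits under an odd number of negations (counting the antecedent side of each →), so it flips to ∀t.

universal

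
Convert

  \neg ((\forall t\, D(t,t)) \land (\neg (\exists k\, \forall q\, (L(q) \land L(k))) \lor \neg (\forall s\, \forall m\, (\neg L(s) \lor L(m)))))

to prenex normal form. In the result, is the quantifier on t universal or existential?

Move each ¬ inward, flipping quantifiers it crosses:
  (\exists t\, \neg D(t,t)) \lor (\exists k\, \forall q\, (L(q) \land L(k))) \land (\forall s\, \forall m\, (\neg L(s) \lor L(m)))
Extract every quantifier outward, since the variables are now distinct and don't occur free across branches:
  \exists t\, \exists k\, \forall q\, \forall s\, \forall m\, (\neg D(t,t) \lor L(q) \land L(k) \land (\neg L(s) \lor L(m)))
The quantifier \forall t sits under an odd number of negations, so it flips to \exists t.

existential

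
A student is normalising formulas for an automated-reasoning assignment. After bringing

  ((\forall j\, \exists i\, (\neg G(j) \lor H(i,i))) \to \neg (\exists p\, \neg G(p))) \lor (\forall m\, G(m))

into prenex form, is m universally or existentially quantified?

universal

Eliminate → and ↔ using ¬ and ∨.
  \neg (\forall j\, \exists i\, (\neg G(j) \lor H(i,i))) \lor \neg (\exists p\, \neg G(p)) \lor (\forall m\, G(m))
Push ¬ through the quantifiers and connectives to reach negation normal form:
  (\exists j\, \forall i\, (G(j) \land \neg H(i,i))) \lor (\forall p\, G(p)) \lor (\forall m\, G(m))
Pull the quantifiers to the front (each side's bound variable is not free in the other side):
  \exists j\, \forall i\, \forall p\, \forall m\, (G(j) \land \neg H(i,i) \lor G(p) \lor G(m))
The quantifier \forall m sits under an even number of negations (counting the antecedent side of each →), so it remains universal.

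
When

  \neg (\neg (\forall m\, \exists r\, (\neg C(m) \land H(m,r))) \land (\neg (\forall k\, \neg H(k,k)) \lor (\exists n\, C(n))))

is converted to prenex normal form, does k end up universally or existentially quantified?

Move each ¬ inward, flipping quantifiers it crosses:
  (\forall m\, \exists r\, (\neg C(m) \land H(m,r))) \lor (\forall k\, \neg H(k,k)) \land (\forall n\, \neg C(n))
All bound variables are already distinct, so no renaming is needed.
Extract every quantifier outward, since the variables are now distinct and don't occur free across branches:
  \forall m\, \exists r\, \forall k\, \forall n\, (\neg C(m) \land H(m,r) \lor \neg H(k,k) \land \neg C(n))
The quantifier \forall k sits under an even number of negations, so it remains universal.

universal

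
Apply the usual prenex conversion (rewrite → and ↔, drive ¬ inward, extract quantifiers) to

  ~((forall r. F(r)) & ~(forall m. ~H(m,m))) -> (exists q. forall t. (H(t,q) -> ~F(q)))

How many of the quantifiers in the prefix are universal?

Eliminate → and ↔ using ¬ and ∨.
  ~~((forall r. F(r)) & ~(forall m. ~H(m,m))) | (exists q. forall t. (~H(t,q) | ~F(q)))
Push ¬ through the quantifiers and connectives to reach negation normal form:
  (forall r. F(r)) & (exists m. H(m,m)) | (exists q. forall t. (~H(t,q) | ~F(q)))
All bound variables are already distinct, so no renaming is needed.
Pull the quantifiers to the front (each side's bound variable is not free in the other side):
  forall r. exists m. exists q. forall t. (F(r) & H(m,m) | ~H(t,q) | ~F(q))
The prefix is forall r exists m exists q forall t: 2 universal, 2 existential.

2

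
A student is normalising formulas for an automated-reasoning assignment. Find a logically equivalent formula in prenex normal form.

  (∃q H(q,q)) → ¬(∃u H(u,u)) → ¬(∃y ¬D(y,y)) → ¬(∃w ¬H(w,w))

Eliminate → and ↔ using ¬ and ∨.
  ¬(∃q H(q,q)) ∨ ¬¬(∃u H(u,u)) ∨ ¬¬(∃y ¬D(y,y)) ∨ ¬(∃w ¬H(w,w))
Move each ¬ inward, flipping quantifiers it crosses:
  (∀q ¬H(q,q)) ∨ (∃u H(u,u)) ∨ (∃y ¬D(y,y)) ∨ (∀w H(w,w))
Pull the quantifiers to the front (each side's bound variable is not free in the other side):
  ∀q ∃u ∃y ∀w (¬H(q,q) ∨ H(u,u) ∨ ¬D(y,y) ∨ H(w,w))

∀q ∃u ∃y ∀w (¬H(q,q) ∨ H(u,u) ∨ ¬D(y,y) ∨ H(w,w))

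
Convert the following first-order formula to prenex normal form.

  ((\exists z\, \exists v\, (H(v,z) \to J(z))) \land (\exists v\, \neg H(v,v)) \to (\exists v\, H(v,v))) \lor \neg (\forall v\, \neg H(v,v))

First replace A → B with ¬A ∨ B.
  \neg ((\exists z\, \exists v\, (\neg H(v,z) \lor J(z))) \land (\exists v\, \neg H(v,v))) \lor (\exists v\, H(v,v)) \lor \neg (\forall v\, \neg H(v,v))
Push ¬ through the quantifiers and connectives to reach negation normal form:
  (\forall z\, \forall v\, (H(v,z) \land \neg J(z))) \lor (\forall v\, H(v,v)) \lor (\exists v\, H(v,v)) \lor (\exists v\, H(v,v))
Give each quantifier a distinct variable: v↦a, v↦r, v↦w.
  (\forall z\, \forall v\, (H(v,z) \land \neg J(z))) \lor (\forall a\, H(a,a)) \lor (\exists r\, H(r,r)) \lor (\exists w\, H(w,w))
Pull the quantifiers to the front (each side's bound variable is not free in the other side):
  \forall z\, \forall v\, \forall a\, \exists r\, \exists w\, (H(v,z) \land \neg J(z) \lor H(a,a) \lor H(r,r) \lor H(w,w))

\forall z\, \forall v\, \forall a\, \exists r\, \exists w\, (H(v,z) \land \neg J(z) \lor H(a,a) \lor H(r,r) \lor H(w,w))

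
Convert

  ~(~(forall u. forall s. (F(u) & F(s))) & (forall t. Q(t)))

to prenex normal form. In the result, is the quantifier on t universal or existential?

Push ¬ through the quantifiers and connectives to reach negation normal form:
  (forall u. forall s. (F(u) & F(s))) | (exists t. ~Q(t))
Extract every quantifier outward, since the variables are now distinct and don't occur free across branches:
  forall u. forall s. exists t. (F(u) & F(s) | ~Q(t))
The quantifier forall t sits under an odd number of negations, so it flips to exists t.

existential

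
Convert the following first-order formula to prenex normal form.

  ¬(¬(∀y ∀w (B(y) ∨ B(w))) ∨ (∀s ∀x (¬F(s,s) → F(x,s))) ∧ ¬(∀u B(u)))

∀y ∀w ∃s ∃x ∀u ((B(y) ∨ B(w)) ∧ (¬F(s,s) ∧ ¬F(x,s) ∨ B(u)))

First replace A → B with ¬A ∨ B.
  ¬(¬(∀y ∀w (B(y) ∨ B(w))) ∨ (∀s ∀x (¬¬F(s,s) ∨ F(x,s))) ∧ ¬(∀u B(u)))
Push ¬ through the quantifiers and connectives to reach negation normal form:
  (∀y ∀w (B(y) ∨ B(w))) ∧ ((∃s ∃x (¬F(s,s) ∧ ¬F(x,s))) ∨ (∀u B(u)))
All bound variables are already distinct, so no renaming is needed.
Finally move all quantifiers to the prefix:
  ∀y ∀w ∃s ∃x ∀u ((B(y) ∨ B(w)) ∧ (¬F(s,s) ∧ ¬F(x,s) ∨ B(u)))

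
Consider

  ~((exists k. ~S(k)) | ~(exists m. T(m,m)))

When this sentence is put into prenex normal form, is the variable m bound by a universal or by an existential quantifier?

existential

Drive negations inward (¬∀x A ≡ ∃x ¬A, ¬∃x A ≡ ∀x ¬A, De Morgan for ∧/∨):
  (forall k. S(k)) & (exists m. T(m,m))
Pull the quantifiers to the front (each side's bound variable is not free in the other side):
  forall k. exists m. (S(k) & T(m,m))
The quantifier exists m sits under an even number of negations, so it remains existential.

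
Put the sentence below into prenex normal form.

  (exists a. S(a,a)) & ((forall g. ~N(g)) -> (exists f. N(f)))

First replace A → B with ¬A ∨ B.
  (exists a. S(a,a)) & (~(forall g. ~N(g)) | (exists f. N(f)))
Move each ¬ inward, flipping quantifiers it crosses:
  (exists a. S(a,a)) & ((exists g. N(g)) | (exists f. N(f)))
All bound variables are already distinct, so no renaming is needed.
Extract every quantifier outward, since the variables are now distinct and don't occur free across branches:
  exists a. exists g. exists f. (S(a,a) & (N(g) | N(f)))

exists a. exists g. exists f. (S(a,a) & (N(g) | N(f)))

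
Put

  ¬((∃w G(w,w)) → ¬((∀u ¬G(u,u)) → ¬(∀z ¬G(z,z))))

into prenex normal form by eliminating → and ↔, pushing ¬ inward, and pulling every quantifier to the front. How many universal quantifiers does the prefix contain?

First replace A → B with ¬A ∨ B.
  ¬(¬(∃w G(w,w)) ∨ ¬(¬(∀u ¬G(u,u)) ∨ ¬(∀z ¬G(z,z))))
Drive negations inward (¬∀x A ≡ ∃x ¬A, ¬∃x A ≡ ∀x ¬A, De Morgan for ∧/∨):
  (∃w G(w,w)) ∧ ((∃u G(u,u)) ∨ (∃z G(z,z)))
Finally move all quantifiers to the prefix:
  ∃w ∃u ∃z (G(w,w) ∧ (G(u,u) ∨ G(z,z)))
The prefix is ∃w ∃u ∃z: 0 universal, 3 existential.

0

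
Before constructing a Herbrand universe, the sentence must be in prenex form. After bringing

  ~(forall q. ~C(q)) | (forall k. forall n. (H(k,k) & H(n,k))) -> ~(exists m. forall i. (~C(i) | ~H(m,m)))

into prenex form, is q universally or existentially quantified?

Rewrite implications/biconditionals: A → B as ¬A ∨ B.
  ~(~(forall q. ~C(q)) | (forall k. forall n. (H(k,k) & H(n,k)))) | ~(exists m. forall i. (~C(i) | ~H(m,m)))
Push ¬ through the quantifiers and connectives to reach negation normal form:
  (forall q. ~C(q)) & (exists k. exists n. (~H(k,k) | ~H(n,k))) | (forall m. exists i. (C(i) & H(m,m)))
Pull the quantifiers to the front (each side's bound variable is not free in the other side):
  forall q. exists k. exists n. forall m. exists i. (~C(q) & (~H(k,k) | ~H(n,k)) | C(i) & H(m,m))
The quantifier forall q sits under an even number of negations (counting the antecedent side of each →), so it remains universal.

universal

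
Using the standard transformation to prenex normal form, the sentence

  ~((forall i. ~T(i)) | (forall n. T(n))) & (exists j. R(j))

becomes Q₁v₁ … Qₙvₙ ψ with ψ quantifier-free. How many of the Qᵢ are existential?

3

Drive negations inward (¬∀x A ≡ ∃x ¬A, ¬∃x A ≡ ∀x ¬A, De Morgan for ∧/∨):
  (exists i. T(i)) & (exists n. ~T(n)) & (exists j. R(j))
Pull the quantifiers to the front (each side's bound variable is not free in the other side):
  exists i. exists n. exists j. (T(i) & ~T(n) & R(j))
The prefix is exists i exists n exists j: 0 universal, 3 existential.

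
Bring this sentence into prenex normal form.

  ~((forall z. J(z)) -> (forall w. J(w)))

First replace A → B with ¬A ∨ B.
  ~(~(forall z. J(z)) | (forall w. J(w)))
Move each ¬ inward, flipping quantifiers it crosses:
  (forall z. J(z)) & (exists w. ~J(w))
All bound variables are already distinct, so no renaming is needed.
Pull the quantifiers to the front (each side's bound variable is not free in the other side):
  forall z. exists w. (J(z) & ~J(w))

forall z. exists w. (J(z) & ~J(w))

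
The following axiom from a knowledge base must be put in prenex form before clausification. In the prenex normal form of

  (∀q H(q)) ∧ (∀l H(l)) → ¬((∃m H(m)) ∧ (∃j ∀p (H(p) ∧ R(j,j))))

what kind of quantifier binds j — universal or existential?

Eliminate → and ↔ using ¬ and ∨.
  ¬((∀q H(q)) ∧ (∀l H(l))) ∨ ¬((∃m H(m)) ∧ (∃j ∀p (H(p) ∧ R(j,j))))
Drive negations inward (¬∀x A ≡ ∃x ¬A, ¬∃x A ≡ ∀x ¬A, De Morgan for ∧/∨):
  (∃q ¬H(q)) ∨ (∃l ¬H(l)) ∨ (∀m ¬H(m)) ∨ (∀j ∃p (¬H(p) ∨ ¬R(j,j)))
Pull the quantifiers to the front (each side's bound variable is not free in the other side):
  ∃q ∃l ∀m ∀j ∃p (¬H(q) ∨ ¬H(l) ∨ ¬H(m) ∨ ¬H(p) ∨ ¬R(j,j))
The quantifier ∃j sits under an odd number of negations (counting the antecedent side of each →), so it flips to ∀j.

universal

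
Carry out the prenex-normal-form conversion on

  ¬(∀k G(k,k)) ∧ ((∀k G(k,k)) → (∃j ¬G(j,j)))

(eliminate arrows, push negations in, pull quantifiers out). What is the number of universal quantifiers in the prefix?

0

First replace A → B with ¬A ∨ B.
  ¬(∀k G(k,k)) ∧ (¬(∀k G(k,k)) ∨ (∃j ¬G(j,j)))
Drive negations inward (¬∀x A ≡ ∃x ¬A, ¬∃x A ≡ ∀x ¬A, De Morgan for ∧/∨):
  (∃k ¬G(k,k)) ∧ ((∃k ¬G(k,k)) ∨ (∃j ¬G(j,j)))
Standardize variables apart so no two quantifiers bind the same name: k↦t.
  (∃k ¬G(k,k)) ∧ ((∃t ¬G(t,t)) ∨ (∃j ¬G(j,j)))
Extract every quantifier outward, since the variables are now distinct and don't occur free across branches:
  ∃k ∃t ∃j (¬G(k,k) ∧ (¬G(t,t) ∨ ¬G(j,j)))
The prefix is ∃k ∃t ∃j: 0 universal, 3 existential.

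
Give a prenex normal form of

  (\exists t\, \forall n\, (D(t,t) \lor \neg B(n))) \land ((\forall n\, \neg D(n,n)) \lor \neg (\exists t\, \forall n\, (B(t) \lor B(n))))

Push ¬ through the quantifiers and connectives to reach negation normal form:
  (\exists t\, \forall n\, (D(t,t) \lor \neg B(n))) \land ((\forall n\, \neg D(n,n)) \lor (\forall t\, \exists n\, (\neg B(t) \land \neg B(n))))
Standardize variables apart so no two quantifiers bind the same name: n↦v, t↦u, n↦s.
  (\exists t\, \forall n\, (D(t,t) \lor \neg B(n))) \land ((\forall v\, \neg D(v,v)) \lor (\forall u\, \exists s\, (\neg B(u) \land \neg B(s))))
Extract every quantifier outward, since the variables are now distinct and don't occur free across branches:
  \exists t\, \forall n\, \forall v\, \forall u\, \exists s\, ((D(t,t) \lor \neg B(n)) \land (\neg D(v,v) \lor \neg B(u) \land \neg B(s)))

\exists t\, \forall n\, \forall v\, \forall u\, \exists s\, ((D(t,t) \lor \neg B(n)) \land (\neg D(v,v) \lor \neg B(u) \land \neg B(s)))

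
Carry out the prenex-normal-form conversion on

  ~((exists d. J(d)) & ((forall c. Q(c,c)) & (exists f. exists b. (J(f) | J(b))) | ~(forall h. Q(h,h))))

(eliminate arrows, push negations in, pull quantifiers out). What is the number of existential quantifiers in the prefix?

Drive negations inward (¬∀x A ≡ ∃x ¬A, ¬∃x A ≡ ∀x ¬A, De Morgan for ∧/∨):
  (forall d. ~J(d)) | ((exists c. ~Q(c,c)) | (forall f. forall b. (~J(f) & ~J(b)))) & (forall h. Q(h,h))
Extract every quantifier outward, since the variables are now distinct and don't occur free across branches:
  forall d. exists c. forall f. forall b. forall h. (~J(d) | (~Q(c,c) | ~J(f) & ~J(b)) & Q(h,h))
The prefix is forall d exists c forall f forall b forall h: 4 universal, 1 existential.

1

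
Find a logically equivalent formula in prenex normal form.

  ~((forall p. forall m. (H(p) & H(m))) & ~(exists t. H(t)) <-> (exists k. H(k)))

forall p. forall m. forall t. forall k. exists w1. exists v. exists a. exists r. (H(p) & H(m) & ~H(t) & ~H(k) | H(w1) & (~H(v) | ~H(a) | H(r)))

First replace A → B with ¬A ∨ B; A ↔ B as (¬A ∨ B) ∧ (¬B ∨ A).
  ~((~((forall p. forall m. (H(p) & H(m))) & ~(exists t. H(t))) | (exists k. H(k))) & (~(exists k. H(k)) | (forall p. forall m. (H(p) & H(m))) & ~(exists t. H(t))))
Move each ¬ inward, flipping quantifiers it crosses:
  (forall p. forall m. (H(p) & H(m))) & (forall t. ~H(t)) & (forall k. ~H(k)) | (exists k. H(k)) & ((exists p. exists m. (~H(p) | ~H(m))) | (exists t. H(t)))
Standardize variables apart so no two quantifiers bind the same name: k↦w1, p↦v, m↦a, t↦r.
  (forall p. forall m. (H(p) & H(m))) & (forall t. ~H(t)) & (forall k. ~H(k)) | (exists w1. H(w1)) & ((exists v. exists a. (~H(v) | ~H(a))) | (exists r. H(r)))
Extract every quantifier outward, since the variables are now distinct and don't occur free across branches:
  forall p. forall m. forall t. forall k. exists w1. exists v. exists a. exists r. (H(p) & H(m) & ~H(t) & ~H(k) | H(w1) & (~H(v) | ~H(a) | H(r)))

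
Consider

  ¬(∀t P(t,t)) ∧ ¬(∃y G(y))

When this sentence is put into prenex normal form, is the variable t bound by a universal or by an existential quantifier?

Drive negations inward (¬∀x A ≡ ∃x ¬A, ¬∃x A ≡ ∀x ¬A, De Morgan for ∧/∨):
  (∃t ¬P(t,t)) ∧ (∀y ¬G(y))
All bound variables are already distinct, so no renaming is needed.
Pull the quantifiers to the front (each side's bound variable is not free in the other side):
  ∃t ∀y (¬P(t,t) ∧ ¬G(y))
The quantifier ∀t sits under an odd number of negations, so it flips to ∃t.

existential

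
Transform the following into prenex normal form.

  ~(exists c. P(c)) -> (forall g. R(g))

exists c. forall g. (P(c) | R(g))

Eliminate → and ↔ using ¬ and ∨.
  ~~(exists c. P(c)) | (forall g. R(g))
Drive negations inward (¬∀x A ≡ ∃x ¬A, ¬∃x A ≡ ∀x ¬A, De Morgan for ∧/∨):
  (exists c. P(c)) | (forall g. R(g))
Finally move all quantifiers to the prefix:
  exists c. forall g. (P(c) | R(g))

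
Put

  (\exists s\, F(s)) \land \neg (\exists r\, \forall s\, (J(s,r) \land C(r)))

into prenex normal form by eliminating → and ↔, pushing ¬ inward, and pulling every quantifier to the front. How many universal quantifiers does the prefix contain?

1

Move each ¬ inward, flipping quantifiers it crosses:
  (\exists s\, F(s)) \land (\forall r\, \exists s\, (\neg J(s,r) \lor \neg C(r)))
Give each quantifier a distinct variable: s↦p.
  (\exists s\, F(s)) \land (\forall r\, \exists p\, (\neg J(p,r) \lor \neg C(r)))
Extract every quantifier outward, since the variables are now distinct and don't occur free across branches:
  \exists s\, \forall r\, \exists p\, (F(s) \land (\neg J(p,r) \lor \neg C(r)))
The prefix is \exists s \forall r \exists p: 1 universal, 2 existential.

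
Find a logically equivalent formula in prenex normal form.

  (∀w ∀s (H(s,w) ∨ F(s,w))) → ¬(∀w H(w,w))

∃w ∃s ∃a (¬H(s,w) ∧ ¬F(s,w) ∨ ¬H(a,a))

Rewrite implications/biconditionals: A → B as ¬A ∨ B.
  ¬(∀w ∀s (H(s,w) ∨ F(s,w))) ∨ ¬(∀w H(w,w))
Drive negations inward (¬∀x A ≡ ∃x ¬A, ¬∃x A ≡ ∀x ¬A, De Morgan for ∧/∨):
  (∃w ∃s (¬H(s,w) ∧ ¬F(s,w))) ∨ (∃w ¬H(w,w))
Standardize variables apart so no two quantifiers bind the same name: w↦a.
  (∃w ∃s (¬H(s,w) ∧ ¬F(s,w))) ∨ (∃a ¬H(a,a))
Extract every quantifier outward, since the variables are now distinct and don't occur free across branches:
  ∃w ∃s ∃a (¬H(s,w) ∧ ¬F(s,w) ∨ ¬H(a,a))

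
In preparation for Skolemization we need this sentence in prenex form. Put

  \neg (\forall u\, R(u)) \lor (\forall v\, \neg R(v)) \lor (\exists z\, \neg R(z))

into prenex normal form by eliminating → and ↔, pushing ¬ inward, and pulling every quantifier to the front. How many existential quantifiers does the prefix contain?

2

Drive negations inward (¬∀x A ≡ ∃x ¬A, ¬∃x A ≡ ∀x ¬A, De Morgan for ∧/∨):
  (\exists u\, \neg R(u)) \lor (\forall v\, \neg R(v)) \lor (\exists z\, \neg R(z))
All bound variables are already distinct, so no renaming is needed.
Extract every quantifier outward, since the variables are now distinct and don't occur free across branches:
  \exists u\, \forall v\, \exists z\, (\neg R(u) \lor \neg R(v) \lor \neg R(z))
The prefix is \exists u \forall v \exists z: 1 universal, 2 existential.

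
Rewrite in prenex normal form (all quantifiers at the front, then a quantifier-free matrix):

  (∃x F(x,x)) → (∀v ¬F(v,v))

∀x ∀v (¬F(x,x) ∨ ¬F(v,v))

Rewrite implications/biconditionals: A → B as ¬A ∨ B.
  ¬(∃x F(x,x)) ∨ (∀v ¬F(v,v))
Drive negations inward (¬∀x A ≡ ∃x ¬A, ¬∃x A ≡ ∀x ¬A, De Morgan for ∧/∨):
  (∀x ¬F(x,x)) ∨ (∀v ¬F(v,v))
Finally move all quantifiers to the prefix:
  ∀x ∀v (¬F(x,x) ∨ ¬F(v,v))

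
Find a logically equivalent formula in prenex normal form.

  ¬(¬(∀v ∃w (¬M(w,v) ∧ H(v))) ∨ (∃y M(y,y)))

∀v ∃w ∀y (¬M(w,v) ∧ H(v) ∧ ¬M(y,y))

Push ¬ through the quantifiers and connectives to reach negation normal form:
  (∀v ∃w (¬M(w,v) ∧ H(v))) ∧ (∀y ¬M(y,y))
Pull the quantifiers to the front (each side's bound variable is not free in the other side):
  ∀v ∃w ∀y (¬M(w,v) ∧ H(v) ∧ ¬M(y,y))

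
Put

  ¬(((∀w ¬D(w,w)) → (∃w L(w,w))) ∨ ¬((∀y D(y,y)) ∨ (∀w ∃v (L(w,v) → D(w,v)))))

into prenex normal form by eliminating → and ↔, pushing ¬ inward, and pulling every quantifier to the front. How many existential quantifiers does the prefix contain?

Rewrite implications/biconditionals: A → B as ¬A ∨ B.
  ¬(¬(∀w ¬D(w,w)) ∨ (∃w L(w,w)) ∨ ¬((∀y D(y,y)) ∨ (∀w ∃v (¬L(w,v) ∨ D(w,v)))))
Move each ¬ inward, flipping quantifiers it crosses:
  (∀w ¬D(w,w)) ∧ (∀w ¬L(w,w)) ∧ ((∀y D(y,y)) ∨ (∀w ∃v (¬L(w,v) ∨ D(w,v))))
Give each quantifier a distinct variable: w↦c, w↦a.
  (∀w ¬D(w,w)) ∧ (∀c ¬L(c,c)) ∧ ((∀y D(y,y)) ∨ (∀a ∃v (¬L(a,v) ∨ D(a,v))))
Finally move all quantifiers to the prefix:
  ∀w ∀c ∀y ∀a ∃v (¬D(w,w) ∧ ¬L(c,c) ∧ (D(y,y) ∨ ¬L(a,v) ∨ D(a,v)))
The prefix is ∀w ∀c ∀y ∀a ∃v: 4 universal, 1 existential.

1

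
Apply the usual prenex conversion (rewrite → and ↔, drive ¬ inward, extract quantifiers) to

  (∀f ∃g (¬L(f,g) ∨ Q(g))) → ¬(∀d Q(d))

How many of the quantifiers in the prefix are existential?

First replace A → B with ¬A ∨ B.
  ¬(∀f ∃g (¬L(f,g) ∨ Q(g))) ∨ ¬(∀d Q(d))
Move each ¬ inward, flipping quantifiers it crosses:
  (∃f ∀g (L(f,g) ∧ ¬Q(g))) ∨ (∃d ¬Q(d))
All bound variables are already distinct, so no renaming is needed.
Pull the quantifiers to the front (each side's bound variable is not free in the other side):
  ∃f ∀g ∃d (L(f,g) ∧ ¬Q(g) ∨ ¬Q(d))
The prefix is ∃f ∀g ∃d: 1 universal, 2 existential.

2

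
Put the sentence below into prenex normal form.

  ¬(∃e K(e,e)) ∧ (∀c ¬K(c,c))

∀e ∀c (¬K(e,e) ∧ ¬K(c,c))

Push ¬ through the quantifiers and connectives to reach negation normal form:
  (∀e ¬K(e,e)) ∧ (∀c ¬K(c,c))
Extract every quantifier outward, since the variables are now distinct and don't occur free across branches:
  ∀e ∀c (¬K(e,e) ∧ ¬K(c,c))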